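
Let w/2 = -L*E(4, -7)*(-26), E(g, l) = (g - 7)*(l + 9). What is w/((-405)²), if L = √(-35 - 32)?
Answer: -104*I*√67/54675 ≈ -0.01557*I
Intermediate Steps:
L = I*√67 (L = √(-67) = I*√67 ≈ 8.1853*I)
E(g, l) = (-7 + g)*(9 + l)
w = -312*I*√67 (w = 2*(-(I*√67)*(-63 - 7*(-7) + 9*4 + 4*(-7))*(-26)) = 2*(-(I*√67)*(-63 + 49 + 36 - 28)*(-26)) = 2*(-(I*√67)*(-6)*(-26)) = 2*(-(-6*I*√67)*(-26)) = 2*(-156*I*√67) = -312*I*√67 ≈ -2553.8*I)
w/((-405)²) = (-312*I*√67)/((-405)²) = -312*I*√67/164025 = -312*I*√67*(1/164025) = -104*I*√67/54675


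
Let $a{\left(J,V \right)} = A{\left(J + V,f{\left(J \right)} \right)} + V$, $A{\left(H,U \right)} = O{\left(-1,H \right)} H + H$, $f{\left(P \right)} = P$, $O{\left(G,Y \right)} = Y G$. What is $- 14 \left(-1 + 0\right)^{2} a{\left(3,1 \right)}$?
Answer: $154$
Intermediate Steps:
$O{\left(G,Y \right)} = G Y$
$A{\left(H,U \right)} = H - H^{2}$ ($A{\left(H,U \right)} = - H H + H = - H^{2} + H = H - H^{2}$)
$a{\left(J,V \right)} = V + \left(J + V\right) \left(1 - J - V\right)$ ($a{\left(J,V \right)} = \left(J + V\right) \left(1 - \left(J + V\right)\right) + V = \left(J + V\right) \left(1 - J - V\right) + V = V + \left(J + V\right) \left(1 - J - V\right)$)
$- 14 \left(-1 + 0\right)^{2} a{\left(3,1 \right)} = - 14 \left(-1 + 0\right)^{2} \left(1 - \left(3 + 1\right) \left(-1 + 3 + 1\right)\right) = - 14 \left(-1\right)^{2} \left(1 - 4 \cdot 3\right) = \left(-14\right) 1 \left(1 - 12\right) = \left(-14\right) \left(-11\right) = 154$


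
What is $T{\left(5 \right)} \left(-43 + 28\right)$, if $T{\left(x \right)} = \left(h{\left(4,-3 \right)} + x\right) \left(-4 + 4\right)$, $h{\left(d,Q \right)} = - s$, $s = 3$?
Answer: $0$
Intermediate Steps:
$h{\left(d,Q \right)} = -3$ ($h{\left(d,Q \right)} = \left(-1\right) 3 = -3$)
$T{\left(x \right)} = 0$ ($T{\left(x \right)} = \left(-3 + x\right) \left(-4 + 4\right) = \left(-3 + x\right) 0 = 0$)
$T{\left(5 \right)} \left(-43 + 28\right) = 0 \left(-43 + 28\right) = 0 \left(-15\right) = 0$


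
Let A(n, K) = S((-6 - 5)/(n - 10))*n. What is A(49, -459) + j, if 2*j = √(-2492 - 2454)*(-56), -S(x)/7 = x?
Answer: 3773/39 - 28*I*√4946 ≈ 96.744 - 1969.2*I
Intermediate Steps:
S(x) = -7*x
A(n, K) = 77*n/(-10 + n) (A(n, K) = (-7*(-6 - 5)/(n - 10))*n = (-(-77)/(-10 + n))*n = (77/(-10 + n))*n = 77*n/(-10 + n))
j = -28*I*√4946 (j = (√(-2492 - 2454)*(-56))/2 = (√(-4946)*(-56))/2 = ((I*√4946)*(-56))/2 = (-56*I*√4946)/2 = -28*I*√4946 ≈ -1969.2*I)
A(49, -459) + j = 77*49/(-10 + 49) - 28*I*√4946 = 77*49/39 - 28*I*√4946 = 77*49*(1/39) - 28*I*√4946 = 3773/39 - 28*I*√4946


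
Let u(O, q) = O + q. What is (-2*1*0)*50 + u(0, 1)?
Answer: 1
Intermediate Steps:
(-2*1*0)*50 + u(0, 1) = (-2*1*0)*50 + (0 + 1) = -2*0*50 + 1 = 0*50 + 1 = 0 + 1 = 1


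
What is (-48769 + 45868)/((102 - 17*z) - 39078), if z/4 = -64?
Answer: 2901/34624 ≈ 0.083786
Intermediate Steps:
z = -256 (z = 4*(-64) = -256)
(-48769 + 45868)/((102 - 17*z) - 39078) = (-48769 + 45868)/((102 - 17*(-256)) - 39078) = -2901/((102 + 4352) - 39078) = -2901/(4454 - 39078) = -2901/(-34624) = -2901*(-1/34624) = 2901/34624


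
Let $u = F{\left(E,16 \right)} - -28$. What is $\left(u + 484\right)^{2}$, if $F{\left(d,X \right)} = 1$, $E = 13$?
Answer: $263169$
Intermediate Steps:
$u = 29$ ($u = 1 - -28 = 1 + 28 = 29$)
$\left(u + 484\right)^{2} = \left(29 + 484\right)^{2} = 513^{2} = 263169$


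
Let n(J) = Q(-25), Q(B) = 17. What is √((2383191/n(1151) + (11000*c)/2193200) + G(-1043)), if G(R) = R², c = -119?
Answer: √42678137942387018/186422 ≈ 1108.2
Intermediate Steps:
n(J) = 17
√((2383191/n(1151) + (11000*c)/2193200) + G(-1043)) = √((2383191/17 + (11000*(-119))/2193200) + (-1043)²) = √((2383191*(1/17) - 1309000*1/2193200) + 1087849) = √((2383191/17 - 6545/10966) + 1087849) = √(26133961241/186422 + 1087849) = √(228932947519/186422) = √42678137942387018/186422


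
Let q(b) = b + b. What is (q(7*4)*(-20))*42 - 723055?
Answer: -770095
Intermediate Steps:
q(b) = 2*b
(q(7*4)*(-20))*42 - 723055 = ((2*(7*4))*(-20))*42 - 723055 = ((2*28)*(-20))*42 - 723055 = (56*(-20))*42 - 723055 = -1120*42 - 723055 = -47040 - 723055 = -770095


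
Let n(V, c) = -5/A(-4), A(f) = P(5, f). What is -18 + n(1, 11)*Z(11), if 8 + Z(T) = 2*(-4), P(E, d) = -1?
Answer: -98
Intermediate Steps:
A(f) = -1
n(V, c) = 5 (n(V, c) = -5/(-1) = -5*(-1) = 5)
Z(T) = -16 (Z(T) = -8 + 2*(-4) = -8 - 8 = -16)
-18 + n(1, 11)*Z(11) = -18 + 5*(-16) = -18 - 80 = -98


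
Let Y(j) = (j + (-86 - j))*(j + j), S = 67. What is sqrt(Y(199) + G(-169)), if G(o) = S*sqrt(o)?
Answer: sqrt(-34228 + 871*I) ≈ 2.354 + 185.02*I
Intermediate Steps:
Y(j) = -172*j
G(o) = 67*sqrt(o)
sqrt(Y(199) + G(-169)) = sqrt(-172*199 + 67*sqrt(-169)) = sqrt(-34228 + 67*(13*I)) = sqrt(-34228 + 871*I)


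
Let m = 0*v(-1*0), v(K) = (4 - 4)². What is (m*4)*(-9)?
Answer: 0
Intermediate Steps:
v(K) = 0 (v(K) = 0² = 0)
m = 0 (m = 0*0 = 0)
(m*4)*(-9) = (0*4)*(-9) = 0*(-9) = 0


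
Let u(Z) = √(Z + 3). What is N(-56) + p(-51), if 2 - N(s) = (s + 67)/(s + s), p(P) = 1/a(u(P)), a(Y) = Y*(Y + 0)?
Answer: 349/168 ≈ 2.0774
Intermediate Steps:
u(Z) = √(3 + Z)
a(Y) = Y² (a(Y) = Y*Y = Y²)
p(P) = 1/(3 + P) (p(P) = 1/((√(3 + P))²) = 1/(3 + P))
N(s) = 2 - (67 + s)/(2*s) (N(s) = 2 - (s + 67)/(s + s) = 2 - (67 + s)/(2*s))
N(-56) + p(-51) = (½)*(-67 + 3*(-56))/(-56) + 1/(3 - 51) = (½)*(-1/56)*(-67 - 168) + 1/(-48) = (½)*(-1/56)*(-235) - 1/48 = 235/112 - 1/48 = 349/168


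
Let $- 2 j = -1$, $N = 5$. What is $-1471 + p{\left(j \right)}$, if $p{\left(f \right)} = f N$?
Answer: $- \frac{2937}{2} \approx -1468.5$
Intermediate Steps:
$j = \frac{1}{2}$ ($j = \left(- \frac{1}{2}\right) \left(-1\right) = \frac{1}{2} \approx 0.5$)
$p{\left(f \right)} = 5 f$ ($p{\left(f \right)} = f 5 = 5 f$)
$-1471 + p{\left(j \right)} = -1471 + 5 \cdot \frac{1}{2} = -1471 + \frac{5}{2} = - \frac{2937}{2}$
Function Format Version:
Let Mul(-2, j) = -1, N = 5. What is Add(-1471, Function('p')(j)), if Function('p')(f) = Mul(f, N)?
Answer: Rational(-2937, 2) ≈ -1468.5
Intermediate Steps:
j = Rational(1, 2) (j = Mul(Rational(-1, 2), -1) = Rational(1, 2) ≈ 0.50000)
Function('p')(f) = Mul(5, f) (Function('p')(f) = Mul(f, 5) = Mul(5, f))
Add(-1471, Function('p')(j)) = Add(-1471, Mul(5, Rational(1, 2))) = Add(-1471, Rational(5, 2)) = Rational(-2937, 2)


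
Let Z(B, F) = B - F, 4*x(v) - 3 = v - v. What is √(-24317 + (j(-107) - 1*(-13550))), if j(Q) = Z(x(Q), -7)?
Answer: I*√43037/2 ≈ 103.73*I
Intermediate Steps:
x(v) = ¾ (x(v) = ¾ + (v - v)/4 = ¾ + (¼)*0 = ¾ + 0 = ¾)
j(Q) = 31/4 (j(Q) = ¾ - 1*(-7) = ¾ + 7 = 31/4)
√(-24317 + (j(-107) - 1*(-13550))) = √(-24317 + (31/4 - 1*(-13550))) = √(-24317 + (31/4 + 13550)) = √(-24317 + 54231/4) = √(-43037/4) = I*√43037/2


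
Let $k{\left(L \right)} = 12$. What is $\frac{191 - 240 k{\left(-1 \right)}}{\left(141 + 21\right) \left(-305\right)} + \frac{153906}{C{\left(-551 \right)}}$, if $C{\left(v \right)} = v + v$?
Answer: $- \frac{3800766091}{27224910} \approx -139.61$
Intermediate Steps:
$C{\left(v \right)} = 2 v$
$\frac{191 - 240 k{\left(-1 \right)}}{\left(141 + 21\right) \left(-305\right)} + \frac{153906}{C{\left(-551 \right)}} = \frac{191 - 2880}{\left(141 + 21\right) \left(-305\right)} + \frac{153906}{2 \left(-551\right)} = \frac{191 - 2880}{162 \left(-305\right)} + \frac{153906}{-1102} = - \frac{2689}{-49410} + 153906 \left(- \frac{1}{1102}\right) = \left(-2689\right) \left(- \frac{1}{49410}\right) - \frac{76953}{551} = \frac{2689}{49410} - \frac{76953}{551} = - \frac{3800766091}{27224910}$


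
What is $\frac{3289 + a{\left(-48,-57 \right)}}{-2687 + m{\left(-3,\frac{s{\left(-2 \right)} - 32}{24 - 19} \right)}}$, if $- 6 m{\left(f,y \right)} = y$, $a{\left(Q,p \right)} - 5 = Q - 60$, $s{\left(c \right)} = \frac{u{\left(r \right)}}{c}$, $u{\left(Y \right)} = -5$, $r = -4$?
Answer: $- \frac{191160}{161161} \approx -1.1861$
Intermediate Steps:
$s{\left(c \right)} = - \frac{5}{c}$
$a{\left(Q,p \right)} = -55 + Q$ ($a{\left(Q,p \right)} = 5 + \left(Q - 60\right) = 5 + \left(-60 + Q\right) = -55 + Q$)
$m{\left(f,y \right)} = - \frac{y}{6}$
$\frac{3289 + a{\left(-48,-57 \right)}}{-2687 + m{\left(-3,\frac{s{\left(-2 \right)} - 32}{24 - 19} \right)}} = \frac{3289 - 103}{-2687 - \frac{\left(- \frac{5}{-2} - 32\right) \frac{1}{24 - 19}}{6}} = \frac{3289 - 103}{-2687 - \frac{\left(\left(-5\right) \left(- \frac{1}{2}\right) - 32\right) \frac{1}{5}}{6}} = \frac{3186}{-2687 - \frac{\left(\frac{5}{2} - 32\right) \frac{1}{5}}{6}} = \frac{3186}{-2687 - \frac{\left(- \frac{59}{2}\right) \frac{1}{5}}{6}} = \frac{3186}{-2687 - - \frac{59}{60}} = \frac{3186}{-2687 + \frac{59}{60}} = \frac{3186}{- \frac{161161}{60}} = 3186 \left(- \frac{60}{161161}\right) = - \frac{191160}{161161}$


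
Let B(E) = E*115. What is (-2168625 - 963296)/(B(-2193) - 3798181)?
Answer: 3131921/4050376 ≈ 0.77324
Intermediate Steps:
B(E) = 115*E
(-2168625 - 963296)/(B(-2193) - 3798181) = (-2168625 - 963296)/(115*(-2193) - 3798181) = -3131921/(-252195 - 3798181) = -3131921/(-4050376) = -3131921*(-1/4050376) = 3131921/4050376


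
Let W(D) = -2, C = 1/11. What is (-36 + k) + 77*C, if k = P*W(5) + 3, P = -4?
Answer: -18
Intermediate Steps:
C = 1/11 ≈ 0.090909
k = 11 (k = -4*(-2) + 3 = 8 + 3 = 11)
(-36 + k) + 77*C = (-36 + 11) + 77*(1/11) = -25 + 7 = -18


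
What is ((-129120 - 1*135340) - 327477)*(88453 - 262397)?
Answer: 102963889528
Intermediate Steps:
((-129120 - 1*135340) - 327477)*(88453 - 262397) = ((-129120 - 135340) - 327477)*(-173944) = (-264460 - 327477)*(-173944) = -591937*(-173944) = 102963889528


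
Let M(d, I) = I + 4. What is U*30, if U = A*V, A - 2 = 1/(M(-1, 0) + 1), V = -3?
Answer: -198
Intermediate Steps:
M(d, I) = 4 + I
A = 11/5 (A = 2 + 1/((4 + 0) + 1) = 2 + 1/(4 + 1) = 2 + 1/5 = 11/5 ≈ 2.2000)
U = -33/5 (U = (11/5)*(-3) = -33/5 ≈ -6.6000)
U*30 = -33/5*30 = -198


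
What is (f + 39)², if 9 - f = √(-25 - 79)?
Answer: 2200 - 192*I*√26 ≈ 2200.0 - 979.01*I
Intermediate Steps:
f = 9 - 2*I*√26 (f = 9 - √(-25 - 79) = 9 - √(-104) = 9 - 2*I*√26 ≈ 9.0 - 10.198*I)
(f + 39)² = ((9 - 2*I*√26) + 39)² = (48 - 2*I*√26)²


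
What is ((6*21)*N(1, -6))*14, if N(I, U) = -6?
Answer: -10584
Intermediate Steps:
((6*21)*N(1, -6))*14 = ((6*21)*(-6))*14 = (126*(-6))*14 = -756*14 = -10584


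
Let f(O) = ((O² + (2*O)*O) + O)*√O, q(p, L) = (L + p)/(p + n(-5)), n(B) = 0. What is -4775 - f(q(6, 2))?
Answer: -4775 - 40*√3/9 ≈ -4782.7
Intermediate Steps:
q(p, L) = (L + p)/p (q(p, L) = (L + p)/(p + 0) = (L + p)/p)
f(O) = √O*(O + 3*O²) (f(O) = ((O² + 2*O²) + O)*√O = (3*O² + O)*√O = (O + 3*O²)*√O = √O*(O + 3*O²))
-4775 - f(q(6, 2)) = -4775 - ((2 + 6)/6)^(3/2)*(1 + 3*((2 + 6)/6)) = -4775 - ((⅙)*8)^(3/2)*(1 + 3*((⅙)*8)) = -4775 - (4/3)^(3/2)*(1 + 3*(4/3)) = -4775 - 8*√3/9*(1 + 4) = -4775 - 8*√3/9*5 = -4775 - 40*√3/9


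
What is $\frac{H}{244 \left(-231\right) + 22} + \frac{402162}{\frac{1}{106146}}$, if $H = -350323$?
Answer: $\frac{2405120966439307}{56342} \approx 4.2688 \cdot 10^{10}$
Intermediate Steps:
$\frac{H}{244 \left(-231\right) + 22} + \frac{402162}{\frac{1}{106146}} = - \frac{350323}{244 \left(-231\right) + 22} + \frac{402162}{\frac{1}{106146}} = - \frac{350323}{-56364 + 22} + 402162 \frac{1}{\frac{1}{106146}} = - \frac{350323}{-56342} + 402162 \cdot 106146 = \left(-350323\right) \left(- \frac{1}{56342}\right) + 42687887652 = \frac{350323}{56342} + 42687887652 = \frac{2405120966439307}{56342}$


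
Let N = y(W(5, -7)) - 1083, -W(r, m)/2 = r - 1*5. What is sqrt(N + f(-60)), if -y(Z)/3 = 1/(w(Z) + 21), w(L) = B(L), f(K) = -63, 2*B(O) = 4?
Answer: 3*I*sqrt(67367)/23 ≈ 33.855*I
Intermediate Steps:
B(O) = 2 (B(O) = (1/2)*4 = 2)
W(r, m) = 10 - 2*r (W(r, m) = -2*(r - 1*5) = -2*(r - 5) = -2*(-5 + r) = 10 - 2*r)
w(L) = 2
y(Z) = -3/23 (y(Z) = -3/(2 + 21) = -3/23)
N = -24912/23 (N = -3/23 - 1083 = -24912/23 ≈ -1083.1)
sqrt(N + f(-60)) = sqrt(-24912/23 - 63) = sqrt(-26361/23) = 3*I*sqrt(67367)/23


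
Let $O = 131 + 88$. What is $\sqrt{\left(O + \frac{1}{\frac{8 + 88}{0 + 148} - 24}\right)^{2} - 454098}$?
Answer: $\frac{i \sqrt{303193646567}}{864} \approx 637.3 i$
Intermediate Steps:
$O = 219$
$\sqrt{\left(O + \frac{1}{\frac{8 + 88}{0 + 148} - 24}\right)^{2} - 454098} = \sqrt{\left(219 + \frac{1}{\frac{8 + 88}{0 + 148} - 24}\right)^{2} - 454098} = \sqrt{\left(219 + \frac{1}{\frac{96}{148} - 24}\right)^{2} - 454098} = \sqrt{\left(219 + \frac{1}{96 \cdot \frac{1}{148} - 24}\right)^{2} - 454098} = \sqrt{\left(219 + \frac{1}{\frac{24}{37} - 24}\right)^{2} - 454098} = \sqrt{\left(219 + \frac{1}{- \frac{864}{37}}\right)^{2} - 454098} = \sqrt{\left(219 - \frac{37}{864}\right)^{2} - 454098} = \sqrt{\left(\frac{189179}{864}\right)^{2} - 454098} = \sqrt{\frac{35788694041}{746496} - 454098} = \sqrt{- \frac{303193646567}{746496}} = \frac{i \sqrt{303193646567}}{864}$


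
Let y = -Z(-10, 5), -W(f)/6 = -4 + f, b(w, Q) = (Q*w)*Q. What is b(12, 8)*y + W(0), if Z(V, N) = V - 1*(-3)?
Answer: 5400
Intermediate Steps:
b(w, Q) = w*Q²
Z(V, N) = 3 + V (Z(V, N) = V + 3 = 3 + V)
W(f) = 24 - 6*f (W(f) = -6*(-4 + f) = 24 - 6*f)
y = 7 (y = -(3 - 10) = -1*(-7) = 7)
b(12, 8)*y + W(0) = (12*8²)*7 + (24 - 6*0) = (12*64)*7 + (24 + 0) = 768*7 + 24 = 5376 + 24 = 5400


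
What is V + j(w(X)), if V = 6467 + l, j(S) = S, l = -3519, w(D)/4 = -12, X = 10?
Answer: 2900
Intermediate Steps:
w(D) = -48 (w(D) = 4*(-12) = -48)
V = 2948 (V = 6467 - 3519 = 2948)
V + j(w(X)) = 2948 - 48 = 2900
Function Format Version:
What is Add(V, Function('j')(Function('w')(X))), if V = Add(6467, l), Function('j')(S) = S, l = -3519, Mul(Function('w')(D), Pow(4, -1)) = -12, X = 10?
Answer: 2900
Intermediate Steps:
Function('w')(D) = -48 (Function('w')(D) = Mul(4, -12) = -48)
V = 2948 (V = Add(6467, -3519) = 2948)
Add(V, Function('j')(Function('w')(X))) = Add(2948, -48) = 2900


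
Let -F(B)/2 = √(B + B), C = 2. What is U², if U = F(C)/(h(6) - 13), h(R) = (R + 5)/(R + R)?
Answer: 2304/21025 ≈ 0.10958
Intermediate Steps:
h(R) = (5 + R)/(2*R) (h(R) = (5 + R)/((2*R)) = (5 + R)*(1/(2*R)) = (5 + R)/(2*R))
F(B) = -2*√2*√B (F(B) = -2*√(B + B) = -2*√2*√B)
U = 48/145 (U = (-2*√2*√2)/((½)*(5 + 6)/6 - 13) = -4/((½)*(⅙)*11 - 13) = -4/(11/12 - 13) = -4/(-145/12) = -12/145*(-4) = 48/145 ≈ 0.33103)
U² = (48/145)² = 2304/21025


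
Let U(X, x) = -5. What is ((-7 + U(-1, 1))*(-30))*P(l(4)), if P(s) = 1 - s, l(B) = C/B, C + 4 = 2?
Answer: 540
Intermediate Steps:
C = -2 (C = -4 + 2 = -2)
l(B) = -2/B
((-7 + U(-1, 1))*(-30))*P(l(4)) = ((-7 - 5)*(-30))*(1 - (-2)/4) = (-12*(-30))*(1 - (-2)/4) = 360*(1 - 1*(-½)) = 360*(1 + ½) = 360*(3/2) = 540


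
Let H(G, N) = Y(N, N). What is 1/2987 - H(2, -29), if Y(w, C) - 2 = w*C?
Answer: -2518040/2987 ≈ -843.00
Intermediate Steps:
Y(w, C) = 2 + C*w (Y(w, C) = 2 + w*C = 2 + C*w)
H(G, N) = 2 + N² (H(G, N) = 2 + N*N = 2 + N²)
1/2987 - H(2, -29) = 1/2987 - (2 + (-29)²) = 1/2987 - (2 + 841) = 1/2987 - 1*843 = 1/2987 - 843 = -2518040/2987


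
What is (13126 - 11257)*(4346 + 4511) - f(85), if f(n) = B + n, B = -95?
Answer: 16553743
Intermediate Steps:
f(n) = -95 + n
(13126 - 11257)*(4346 + 4511) - f(85) = (13126 - 11257)*(4346 + 4511) - (-95 + 85) = 1869*8857 - 1*(-10) = 16553733 + 10 = 16553743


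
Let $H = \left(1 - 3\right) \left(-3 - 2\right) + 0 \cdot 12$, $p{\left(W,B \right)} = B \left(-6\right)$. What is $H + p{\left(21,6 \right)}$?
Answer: $-26$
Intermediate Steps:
$p{\left(W,B \right)} = - 6 B$
$H = 10$ ($H = \left(-2\right) \left(-5\right) + 0 = 10 + 0 = 10$)
$H + p{\left(21,6 \right)} = 10 - 36 = -26$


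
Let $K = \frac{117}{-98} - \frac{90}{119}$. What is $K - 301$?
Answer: $- \frac{504715}{1666} \approx -302.95$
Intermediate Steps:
$K = - \frac{3249}{1666}$ ($K = 117 \left(- \frac{1}{98}\right) - \frac{90}{119} = - \frac{117}{98} - \frac{90}{119} = - \frac{3249}{1666} \approx -1.9502$)
$K - 301 = - \frac{3249}{1666} - 301 = - \frac{504715}{1666}$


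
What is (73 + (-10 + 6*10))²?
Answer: 15129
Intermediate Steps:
(73 + (-10 + 6*10))² = (73 + (-10 + 60))² = (73 + 50)² = 123² = 15129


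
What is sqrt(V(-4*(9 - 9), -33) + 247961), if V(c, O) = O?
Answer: 2*sqrt(61982) ≈ 497.92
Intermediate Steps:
sqrt(V(-4*(9 - 9), -33) + 247961) = sqrt(-33 + 247961) = sqrt(247928) = 2*sqrt(61982)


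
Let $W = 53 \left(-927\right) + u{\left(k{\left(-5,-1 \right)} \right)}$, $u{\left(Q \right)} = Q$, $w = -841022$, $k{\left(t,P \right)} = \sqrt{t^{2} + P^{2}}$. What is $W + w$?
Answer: $-890153 + \sqrt{26} \approx -8.9015 \cdot 10^{5}$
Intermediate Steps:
$k{\left(t,P \right)} = \sqrt{P^{2} + t^{2}}$
$W = -49131 + \sqrt{26}$ ($W = 53 \left(-927\right) + \sqrt{\left(-1\right)^{2} + \left(-5\right)^{2}} = -49131 + \sqrt{1 + 25} = -49131 + \sqrt{26} \approx -49126.0$)
$W + w = \left(-49131 + \sqrt{26}\right) - 841022 = -890153 + \sqrt{26}$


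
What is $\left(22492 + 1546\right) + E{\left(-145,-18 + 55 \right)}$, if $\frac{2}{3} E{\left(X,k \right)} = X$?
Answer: $\frac{47641}{2} \approx 23821.0$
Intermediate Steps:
$E{\left(X,k \right)} = \frac{3 X}{2}$
$\left(22492 + 1546\right) + E{\left(-145,-18 + 55 \right)} = \left(22492 + 1546\right) + \frac{3}{2} \left(-145\right) = 24038 - \frac{435}{2} = \frac{47641}{2}$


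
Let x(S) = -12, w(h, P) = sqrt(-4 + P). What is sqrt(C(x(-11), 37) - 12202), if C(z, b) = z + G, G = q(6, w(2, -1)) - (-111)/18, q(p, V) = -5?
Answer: I*sqrt(439662)/6 ≈ 110.51*I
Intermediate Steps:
G = 7/6 (G = -5 - (-111)/18 = -5 - 1*(-37/6) = -5 + 37/6 = 7/6 ≈ 1.1667)
C(z, b) = 7/6 + z (C(z, b) = z + 7/6 = 7/6 + z)
sqrt(C(x(-11), 37) - 12202) = sqrt((7/6 - 12) - 12202) = sqrt(-65/6 - 12202) = sqrt(-73277/6) = I*sqrt(439662)/6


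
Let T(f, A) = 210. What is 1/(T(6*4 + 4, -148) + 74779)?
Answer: 1/74989 ≈ 1.3335e-5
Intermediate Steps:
1/(T(6*4 + 4, -148) + 74779) = 1/(210 + 74779) = 1/74989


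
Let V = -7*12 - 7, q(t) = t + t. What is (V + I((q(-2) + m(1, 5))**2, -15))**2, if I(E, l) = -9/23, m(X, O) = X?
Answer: 4418404/529 ≈ 8352.4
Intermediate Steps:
q(t) = 2*t
V = -91 (V = -84 - 7 = -91)
I(E, l) = -9/23 (I(E, l) = -9*1/23 = -9/23)
(V + I((q(-2) + m(1, 5))**2, -15))**2 = (-91 - 9/23)**2 = (-2102/23)**2 = 4418404/529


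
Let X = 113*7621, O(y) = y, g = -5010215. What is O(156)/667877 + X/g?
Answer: -82053720883/478029623365 ≈ -0.17165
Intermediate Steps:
X = 861173
O(156)/667877 + X/g = 156/667877 + 861173/(-5010215) = 156*(1/667877) + 861173*(-1/5010215) = 156/667877 - 861173/5010215 = -82053720883/478029623365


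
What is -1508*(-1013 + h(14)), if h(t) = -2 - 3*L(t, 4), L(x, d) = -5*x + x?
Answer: 1277276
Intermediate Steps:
L(x, d) = -4*x
h(t) = -2 + 12*t (h(t) = -2 - (-12)*t = -2 + 12*t)
-1508*(-1013 + h(14)) = -1508*(-1013 + (-2 + 12*14)) = -1508*(-1013 + (-2 + 168)) = -1508*(-1013 + 166) = -1508*(-847) = 1277276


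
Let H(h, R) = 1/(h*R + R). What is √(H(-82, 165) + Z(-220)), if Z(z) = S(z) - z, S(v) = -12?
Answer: √458686635/1485 ≈ 14.422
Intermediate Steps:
Z(z) = -12 - z
H(h, R) = 1/(R + R*h) (H(h, R) = 1/(R*h + R) = 1/(R + R*h))
√(H(-82, 165) + Z(-220)) = √(1/(165*(1 - 82)) + (-12 - 1*(-220))) = √((1/165)/(-81) + (-12 + 220)) = √((1/165)*(-1/81) + 208) = √(-1/13365 + 208) = √(2779919/13365) = √458686635/1485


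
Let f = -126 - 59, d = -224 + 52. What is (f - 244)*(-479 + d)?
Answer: 279279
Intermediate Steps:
d = -172
f = -185
(f - 244)*(-479 + d) = (-185 - 244)*(-479 - 172) = -429*(-651) = 279279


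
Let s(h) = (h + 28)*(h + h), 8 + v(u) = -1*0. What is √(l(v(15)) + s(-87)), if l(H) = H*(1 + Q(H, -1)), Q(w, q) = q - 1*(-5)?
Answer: √10226 ≈ 101.12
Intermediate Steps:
v(u) = -8 (v(u) = -8 - 1*0 = -8 + 0 = -8)
Q(w, q) = 5 + q (Q(w, q) = q + 5 = 5 + q)
s(h) = 2*h*(28 + h) (s(h) = (28 + h)*(2*h) = 2*h*(28 + h))
l(H) = 5*H (l(H) = H*(1 + (5 - 1)) = H*(1 + 4) = H*5 = 5*H)
√(l(v(15)) + s(-87)) = √(5*(-8) + 2*(-87)*(28 - 87)) = √(-40 + 2*(-87)*(-59)) = √(-40 + 10266) = √10226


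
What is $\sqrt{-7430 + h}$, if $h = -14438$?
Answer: $2 i \sqrt{5467} \approx 147.88 i$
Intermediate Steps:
$\sqrt{-7430 + h} = \sqrt{-7430 - 14438} = \sqrt{-21868} = 2 i \sqrt{5467}$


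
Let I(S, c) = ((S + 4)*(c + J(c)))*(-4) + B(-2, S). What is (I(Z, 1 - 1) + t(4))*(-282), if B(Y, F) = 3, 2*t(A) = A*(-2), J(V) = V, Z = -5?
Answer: 282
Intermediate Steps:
t(A) = -A (t(A) = (A*(-2))/2 = (-2*A)/2 = -A)
I(S, c) = 3 - 8*c*(4 + S) (I(S, c) = ((S + 4)*(c + c))*(-4) + 3 = ((4 + S)*(2*c))*(-4) + 3 = (2*c*(4 + S))*(-4) + 3 = -8*c*(4 + S) + 3 = 3 - 8*c*(4 + S))
(I(Z, 1 - 1) + t(4))*(-282) = ((3 - 32*(1 - 1) - 8*(-5)*(1 - 1)) - 1*4)*(-282) = ((3 - 32*0 - 8*(-5)*0) - 4)*(-282) = ((3 + 0 + 0) - 4)*(-282) = (3 - 4)*(-282) = -1*(-282) = 282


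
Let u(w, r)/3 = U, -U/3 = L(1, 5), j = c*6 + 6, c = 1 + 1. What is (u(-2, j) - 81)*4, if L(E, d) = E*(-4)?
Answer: -180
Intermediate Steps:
c = 2
L(E, d) = -4*E
j = 18 (j = 2*6 + 6 = 12 + 6 = 18)
U = 12 (U = -(-12) = -3*(-4) = 12)
u(w, r) = 36 (u(w, r) = 3*12 = 36)
(u(-2, j) - 81)*4 = (36 - 81)*4 = -45*4 = -180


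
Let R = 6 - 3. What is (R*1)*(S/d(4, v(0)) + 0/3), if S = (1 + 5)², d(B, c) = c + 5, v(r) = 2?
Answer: 108/7 ≈ 15.429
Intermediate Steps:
R = 3
d(B, c) = 5 + c
S = 36 (S = 6² = 36)
(R*1)*(S/d(4, v(0)) + 0/3) = (3*1)*(36/(5 + 2) + 0/3) = 3*(36/7 + 0*(⅓)) = 3*(36*(⅐) + 0) = 3*(36/7 + 0) = 3*(36/7) = 108/7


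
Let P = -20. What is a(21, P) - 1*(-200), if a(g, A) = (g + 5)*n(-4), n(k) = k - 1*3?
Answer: 18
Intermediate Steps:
n(k) = -3 + k (n(k) = k - 3 = -3 + k)
a(g, A) = -35 - 7*g (a(g, A) = (g + 5)*(-3 - 4) = (5 + g)*(-7) = -35 - 7*g)
a(21, P) - 1*(-200) = (-35 - 7*21) - 1*(-200) = (-35 - 147) + 200 = -182 + 200 = 18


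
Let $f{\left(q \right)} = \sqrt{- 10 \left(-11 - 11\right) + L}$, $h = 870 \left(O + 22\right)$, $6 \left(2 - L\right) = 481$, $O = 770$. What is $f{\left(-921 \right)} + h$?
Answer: $689040 + \frac{\sqrt{5106}}{6} \approx 6.8905 \cdot 10^{5}$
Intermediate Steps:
$L = - \frac{469}{6}$ ($L = 2 - \frac{481}{6} = - \frac{469}{6} \approx -78.167$)
$h = 689040$ ($h = 870 \left(770 + 22\right) = 870 \cdot 792 = 689040$)
$f{\left(q \right)} = \frac{\sqrt{5106}}{6}$ ($f{\left(q \right)} = \sqrt{- 10 \left(-11 - 11\right) - \frac{469}{6}} = \sqrt{\left(-10\right) \left(-22\right) - \frac{469}{6}} = \sqrt{220 - \frac{469}{6}} = \sqrt{\frac{851}{6}} = \frac{\sqrt{5106}}{6}$)
$f{\left(-921 \right)} + h = \frac{\sqrt{5106}}{6} + 689040 = 689040 + \frac{\sqrt{5106}}{6}$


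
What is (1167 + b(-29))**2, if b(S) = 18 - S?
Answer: 1473796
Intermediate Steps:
(1167 + b(-29))**2 = (1167 + (18 - 1*(-29)))**2 = (1167 + (18 + 29))**2 = (1167 + 47)**2 = 1214**2 = 1473796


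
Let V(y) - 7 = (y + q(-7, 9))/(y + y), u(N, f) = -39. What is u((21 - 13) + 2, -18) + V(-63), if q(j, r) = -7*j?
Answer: -287/9 ≈ -31.889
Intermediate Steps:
V(y) = 7 + (49 + y)/(2*y) (V(y) = 7 + (y - 7*(-7))/(y + y) = 7 + (y + 49)/((2*y)) = 7 + (49 + y)*(1/(2*y)) = 7 + (49 + y)/(2*y))
u((21 - 13) + 2, -18) + V(-63) = -39 + (½)*(49 + 15*(-63))/(-63) = -39 + (½)*(-1/63)*(49 - 945) = -39 + (½)*(-1/63)*(-896) = -39 + 64/9 = -287/9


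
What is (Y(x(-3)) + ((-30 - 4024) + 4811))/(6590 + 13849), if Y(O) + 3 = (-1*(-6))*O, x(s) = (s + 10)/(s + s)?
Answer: 83/2271 ≈ 0.036548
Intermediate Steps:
x(s) = (10 + s)/(2*s) (x(s) = (10 + s)/((2*s)) = (10 + s)*(1/(2*s)) = (10 + s)/(2*s))
Y(O) = -3 + 6*O (Y(O) = -3 + (-1*(-6))*O = -3 + 6*O)
(Y(x(-3)) + ((-30 - 4024) + 4811))/(6590 + 13849) = ((-3 + 6*((½)*(10 - 3)/(-3))) + ((-30 - 4024) + 4811))/(6590 + 13849) = ((-3 + 6*((½)*(-⅓)*7)) + (-4054 + 4811))/20439 = ((-3 + 6*(-7/6)) + 757)*(1/20439) = ((-3 - 7) + 757)*(1/20439) = (-10 + 757)*(1/20439) = 747*(1/20439) = 83/2271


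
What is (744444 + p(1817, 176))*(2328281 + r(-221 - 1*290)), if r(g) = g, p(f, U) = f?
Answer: 1737123967970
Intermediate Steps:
(744444 + p(1817, 176))*(2328281 + r(-221 - 1*290)) = (744444 + 1817)*(2328281 + (-221 - 1*290)) = 746261*(2328281 + (-221 - 290)) = 746261*(2328281 - 511) = 746261*2327770 = 1737123967970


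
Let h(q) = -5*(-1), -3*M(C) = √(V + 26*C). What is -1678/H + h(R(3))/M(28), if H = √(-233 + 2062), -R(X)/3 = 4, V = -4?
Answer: -1678*√1829/1829 - 15*√181/362 ≈ -39.794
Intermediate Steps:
R(X) = -12 (R(X) = -3*4 = -12)
M(C) = -√(-4 + 26*C)/3
h(q) = 5
H = √1829 ≈ 42.767
-1678/H + h(R(3))/M(28) = -1678*√1829/1829 + 5/((-√(-4 + 26*28)/3)) = -1678*√1829/1829 + 5/((-√(-4 + 728)/3)) = -1678*√1829/1829 + 5/((-2*√181/3)) = -1678*√1829/1829 + 5*(-3*√181/362) = -1678*√1829/1829 - 15*√181/362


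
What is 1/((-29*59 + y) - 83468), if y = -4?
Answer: -1/85183 ≈ -1.1739e-5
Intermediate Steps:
1/((-29*59 + y) - 83468) = 1/((-29*59 - 4) - 83468) = 1/((-1711 - 4) - 83468) = 1/(-1715 - 83468) = 1/(-85183) = -1/85183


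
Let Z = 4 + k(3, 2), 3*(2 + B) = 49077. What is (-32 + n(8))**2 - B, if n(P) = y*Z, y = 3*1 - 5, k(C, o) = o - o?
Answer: -14757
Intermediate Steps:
B = 16357 (B = -2 + (1/3)*49077 = -2 + 16359 = 16357)
k(C, o) = 0
y = -2 (y = 3 - 5 = -2)
Z = 4 (Z = 4 + 0 = 4)
n(P) = -8 (n(P) = -2*4 = -8)
(-32 + n(8))**2 - B = (-32 - 8)**2 - 1*16357 = (-40)**2 - 16357 = 1600 - 16357 = -14757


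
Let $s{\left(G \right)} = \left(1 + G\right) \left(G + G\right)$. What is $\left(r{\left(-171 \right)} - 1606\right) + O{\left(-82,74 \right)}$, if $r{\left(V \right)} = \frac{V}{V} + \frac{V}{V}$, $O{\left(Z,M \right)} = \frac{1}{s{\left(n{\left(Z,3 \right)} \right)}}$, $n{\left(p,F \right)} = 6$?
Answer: $- \frac{134735}{84} \approx -1604.0$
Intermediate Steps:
$s{\left(G \right)} = 2 G \left(1 + G\right)$ ($s{\left(G \right)} = \left(1 + G\right) 2 G = 2 G \left(1 + G\right)$)
$O{\left(Z,M \right)} = \frac{1}{84}$ ($O{\left(Z,M \right)} = \frac{1}{2 \cdot 6 \left(1 + 6\right)} = \frac{1}{2 \cdot 6 \cdot 7} = \frac{1}{84}$)
$r{\left(V \right)} = 2$ ($r{\left(V \right)} = 1 + 1 = 2$)
$\left(r{\left(-171 \right)} - 1606\right) + O{\left(-82,74 \right)} = \left(2 - 1606\right) + \frac{1}{84} = -1604 + \frac{1}{84} = - \frac{134735}{84}$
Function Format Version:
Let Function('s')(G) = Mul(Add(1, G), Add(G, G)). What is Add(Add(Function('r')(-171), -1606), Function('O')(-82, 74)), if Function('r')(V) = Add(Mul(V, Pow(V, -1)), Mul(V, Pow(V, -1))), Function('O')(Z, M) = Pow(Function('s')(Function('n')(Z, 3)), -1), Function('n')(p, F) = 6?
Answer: Rational(-134735, 84) ≈ -1604.0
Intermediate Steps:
Function('s')(G) = Mul(2, G, Add(1, G)) (Function('s')(G) = Mul(Add(1, G), Mul(2, G)) = Mul(2, G, Add(1, G)))
Function('O')(Z, M) = Rational(1, 84) (Function('O')(Z, M) = Pow(Mul(2, 6, Add(1, 6)), -1) = Pow(Mul(2, 6, 7), -1) = Pow(84, -1) = Rational(1, 84))
Function('r')(V) = 2 (Function('r')(V) = Add(1, 1) = 2)
Add(Add(Function('r')(-171), -1606), Function('O')(-82, 74)) = Add(Add(2, -1606), Rational(1, 84)) = Add(-1604, Rational(1, 84)) = Rational(-134735, 84)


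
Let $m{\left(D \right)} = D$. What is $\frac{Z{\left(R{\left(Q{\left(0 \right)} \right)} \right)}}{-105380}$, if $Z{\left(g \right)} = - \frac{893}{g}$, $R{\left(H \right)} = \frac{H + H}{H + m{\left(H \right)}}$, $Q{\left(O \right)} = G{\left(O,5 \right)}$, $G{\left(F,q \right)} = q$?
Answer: $\frac{893}{105380} \approx 0.0084741$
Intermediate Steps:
$Q{\left(O \right)} = 5$
$R{\left(H \right)} = 1$ ($R{\left(H \right)} = \frac{H + H}{H + H} = \frac{2 H}{2 H} = 2 H \frac{1}{2 H} = 1$)
$\frac{Z{\left(R{\left(Q{\left(0 \right)} \right)} \right)}}{-105380} = \frac{\left(-893\right) 1^{-1}}{-105380} = \left(-893\right) 1 \left(- \frac{1}{105380}\right) = \left(-893\right) \left(- \frac{1}{105380}\right) = \frac{893}{105380}$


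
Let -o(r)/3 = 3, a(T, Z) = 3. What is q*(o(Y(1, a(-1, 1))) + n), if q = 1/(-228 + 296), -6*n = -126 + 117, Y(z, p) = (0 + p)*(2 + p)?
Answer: -15/136 ≈ -0.11029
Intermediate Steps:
Y(z, p) = p*(2 + p)
n = 3/2 (n = -(-126 + 117)/6 = -⅙*(-9) = 3/2 ≈ 1.5000)
o(r) = -9 (o(r) = -3*3 = -9)
q = 1/68 ≈ 0.014706
q*(o(Y(1, a(-1, 1))) + n) = (-9 + 3/2)/68 = (1/68)*(-15/2) = -15/136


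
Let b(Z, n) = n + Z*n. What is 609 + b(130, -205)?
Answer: -26246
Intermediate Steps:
609 + b(130, -205) = 609 - 205*(1 + 130) = 609 - 205*131 = 609 - 26855 = -26246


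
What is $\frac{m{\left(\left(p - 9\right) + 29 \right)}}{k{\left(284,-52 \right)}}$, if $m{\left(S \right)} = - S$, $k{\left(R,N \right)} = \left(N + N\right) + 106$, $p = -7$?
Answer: $- \frac{13}{2} \approx -6.5$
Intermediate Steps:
$k{\left(R,N \right)} = 106 + 2 N$ ($k{\left(R,N \right)} = 2 N + 106 = 106 + 2 N$)
$\frac{m{\left(\left(p - 9\right) + 29 \right)}}{k{\left(284,-52 \right)}} = \frac{\left(-1\right) \left(\left(-7 - 9\right) + 29\right)}{106 + 2 \left(-52\right)} = \frac{\left(-1\right) \left(-16 + 29\right)}{106 - 104} = \frac{\left(-1\right) 13}{2} = \left(-13\right) \frac{1}{2} = - \frac{13}{2}$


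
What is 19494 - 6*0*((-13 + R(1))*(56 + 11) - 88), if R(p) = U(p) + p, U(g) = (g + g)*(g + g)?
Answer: 19494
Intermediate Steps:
U(g) = 4*g² (U(g) = (2*g)*(2*g) = 4*g²)
R(p) = p + 4*p² (R(p) = 4*p² + p = p + 4*p²)
19494 - 6*0*((-13 + R(1))*(56 + 11) - 88) = 19494 - 6*0*((-13 + 1*(1 + 4*1))*(56 + 11) - 88) = 19494 - 0*((-13 + 1*(1 + 4))*67 - 88) = 19494 - 0*((-13 + 1*5)*67 - 88) = 19494 - 0*((-13 + 5)*67 - 88) = 19494 - 0*(-8*67 - 88) = 19494 - 0*(-536 - 88) = 19494 - 0*(-624) = 19494 - 1*0 = 19494 + 0 = 19494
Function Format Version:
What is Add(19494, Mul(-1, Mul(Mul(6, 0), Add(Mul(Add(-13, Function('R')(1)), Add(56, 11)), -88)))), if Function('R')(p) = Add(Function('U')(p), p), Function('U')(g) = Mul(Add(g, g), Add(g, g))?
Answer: 19494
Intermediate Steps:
Function('U')(g) = Mul(4, Pow(g, 2)) (Function('U')(g) = Mul(Mul(2, g), Mul(2, g)) = Mul(4, Pow(g, 2)))
Function('R')(p) = Add(p, Mul(4, Pow(p, 2))) (Function('R')(p) = Add(Mul(4, Pow(p, 2)), p) = Add(p, Mul(4, Pow(p, 2))))
Add(19494, Mul(-1, Mul(Mul(6, 0), Add(Mul(Add(-13, Function('R')(1)), Add(56, 11)), -88)))) = Add(19494, Mul(-1, Mul(Mul(6, 0), Add(Mul(Add(-13, Mul(1, Add(1, Mul(4, 1)))), Add(56, 11)), -88)))) = Add(19494, Mul(-1, Mul(0, Add(Mul(Add(-13, Mul(1, Add(1, 4))), 67), -88)))) = Add(19494, Mul(-1, Mul(0, Add(Mul(Add(-13, Mul(1, 5)), 67), -88)))) = Add(19494, Mul(-1, Mul(0, Add(Mul(Add(-13, 5), 67), -88)))) = Add(19494, Mul(-1, Mul(0, Add(Mul(-8, 67), -88)))) = Add(19494, Mul(-1, Mul(0, Add(-536, -88)))) = Add(19494, Mul(-1, Mul(0, -624))) = Add(19494, Mul(-1, 0)) = Add(19494, 0) = 19494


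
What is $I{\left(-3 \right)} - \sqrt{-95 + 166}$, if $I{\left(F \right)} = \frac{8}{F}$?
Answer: $- \frac{8}{3} - \sqrt{71} \approx -11.093$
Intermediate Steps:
$I{\left(-3 \right)} - \sqrt{-95 + 166} = \frac{8}{-3} - \sqrt{-95 + 166} = 8 \left(- \frac{1}{3}\right) - \sqrt{71} = - \frac{8}{3} - \sqrt{71}$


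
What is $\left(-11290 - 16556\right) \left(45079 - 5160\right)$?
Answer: $-1111584474$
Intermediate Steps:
$\left(-11290 - 16556\right) \left(45079 - 5160\right) = \left(-27846\right) 39919 = -1111584474$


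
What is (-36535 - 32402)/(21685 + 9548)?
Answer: -22979/10411 ≈ -2.2072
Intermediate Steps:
(-36535 - 32402)/(21685 + 9548) = -68937/31233 = -68937*1/31233 = -22979/10411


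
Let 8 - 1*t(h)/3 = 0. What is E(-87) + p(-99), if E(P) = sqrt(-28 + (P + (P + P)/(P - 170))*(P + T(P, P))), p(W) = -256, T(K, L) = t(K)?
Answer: -256 + sqrt(357347963)/257 ≈ -182.44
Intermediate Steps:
t(h) = 24 (t(h) = 24 - 3*0 = 24 + 0 = 24)
T(K, L) = 24
E(P) = sqrt(-28 + (24 + P)*(P + 2*P/(-170 + P))) (E(P) = sqrt(-28 + (P + (P + P)/(P - 170))*(P + 24)) = sqrt(-28 + (P + (2*P)/(-170 + P))*(24 + P)) = sqrt(-28 + (P + 2*P/(-170 + P))*(24 + P)) = sqrt(-28 + (24 + P)*(P + 2*P/(-170 + P))))
E(-87) + p(-99) = sqrt((4760 + (-87)**3 - 4060*(-87) - 144*(-87)**2)/(-170 - 87)) - 256 = sqrt((4760 - 658503 + 353220 - 144*7569)/(-257)) - 256 = sqrt(-(4760 - 658503 + 353220 - 1089936)/257) - 256 = sqrt(-1/257*(-1390459)) - 256 = sqrt(1390459/257) - 256 = sqrt(357347963)/257 - 256 = -256 + sqrt(357347963)/257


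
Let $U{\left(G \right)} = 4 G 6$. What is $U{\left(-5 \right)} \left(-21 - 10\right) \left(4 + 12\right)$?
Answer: $59520$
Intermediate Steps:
$U{\left(G \right)} = 24 G$
$U{\left(-5 \right)} \left(-21 - 10\right) \left(4 + 12\right) = 24 \left(-5\right) \left(-21 - 10\right) \left(4 + 12\right) = - 120 \left(\left(-31\right) 16\right) = \left(-120\right) \left(-496\right) = 59520$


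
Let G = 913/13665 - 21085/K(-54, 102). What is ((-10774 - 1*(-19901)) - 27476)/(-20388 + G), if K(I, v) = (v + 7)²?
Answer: 2979031068885/3310347878792 ≈ 0.89991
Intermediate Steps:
K(I, v) = (7 + v)²
G = -277279172/162353865 (G = 913/13665 - 21085/(7 + 102)² = 913*(1/13665) - 21085/(109²) = 913/13665 - 21085/11881 = -277279172/162353865 ≈ -1.7079)
((-10774 - 1*(-19901)) - 27476)/(-20388 + G) = ((-10774 - 1*(-19901)) - 27476)/(-20388 - 277279172/162353865) = ((-10774 + 19901) - 27476)/(-3310347878792/162353865) = (9127 - 27476)*(-162353865/3310347878792) = -18349*(-162353865/3310347878792) = 2979031068885/3310347878792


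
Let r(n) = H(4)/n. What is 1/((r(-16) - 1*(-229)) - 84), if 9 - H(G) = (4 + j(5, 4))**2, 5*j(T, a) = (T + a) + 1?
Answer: 16/2347 ≈ 0.0068172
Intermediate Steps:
j(T, a) = 1/5 + T/5 + a/5 (j(T, a) = ((T + a) + 1)/5 = (1 + T + a)/5 = 1/5 + T/5 + a/5)
H(G) = -27 (H(G) = 9 - (4 + (1/5 + (1/5)*5 + (1/5)*4))**2 = 9 - (4 + (1/5 + 1 + 4/5))**2 = 9 - (4 + 2)**2 = 9 - 1*6**2 = 9 - 1*36 = 9 - 36 = -27)
r(n) = -27/n
1/((r(-16) - 1*(-229)) - 84) = 1/((-27/(-16) - 1*(-229)) - 84) = 1/((-27*(-1/16) + 229) - 84) = 1/((27/16 + 229) - 84) = 1/(3691/16 - 84) = 1/(2347/16) = 16/2347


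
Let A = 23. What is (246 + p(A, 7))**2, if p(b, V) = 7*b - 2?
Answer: 164025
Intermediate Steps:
p(b, V) = -2 + 7*b
(246 + p(A, 7))**2 = (246 + (-2 + 7*23))**2 = (246 + (-2 + 161))**2 = (246 + 159)**2 = 405**2 = 164025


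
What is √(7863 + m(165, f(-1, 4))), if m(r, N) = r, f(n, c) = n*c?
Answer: 6*√223 ≈ 89.599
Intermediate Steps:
f(n, c) = c*n
√(7863 + m(165, f(-1, 4))) = √(7863 + 165) = √8028 = 6*√223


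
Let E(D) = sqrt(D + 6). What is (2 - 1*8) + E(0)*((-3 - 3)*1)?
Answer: -6 - 6*sqrt(6) ≈ -20.697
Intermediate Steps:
E(D) = sqrt(6 + D)
(2 - 1*8) + E(0)*((-3 - 3)*1) = (2 - 1*8) + sqrt(6 + 0)*((-3 - 3)*1) = (2 - 8) + sqrt(6)*(-6*1) = -6 + sqrt(6)*(-6) = -6 - 6*sqrt(6)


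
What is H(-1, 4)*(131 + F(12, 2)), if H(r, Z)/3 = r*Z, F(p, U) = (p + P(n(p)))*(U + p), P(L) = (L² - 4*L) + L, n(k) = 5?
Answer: -5268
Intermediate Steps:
P(L) = L² - 3*L
F(p, U) = (10 + p)*(U + p) (F(p, U) = (p + 5*(-3 + 5))*(U + p) = (p + 5*2)*(U + p) = (p + 10)*(U + p) = (10 + p)*(U + p))
H(r, Z) = 3*Z*r (H(r, Z) = 3*(r*Z) = 3*(Z*r) = 3*Z*r)
H(-1, 4)*(131 + F(12, 2)) = (3*4*(-1))*(131 + (12² + 10*2 + 10*12 + 2*12)) = -12*(131 + (144 + 20 + 120 + 24)) = -12*(131 + 308) = -12*439 = -5268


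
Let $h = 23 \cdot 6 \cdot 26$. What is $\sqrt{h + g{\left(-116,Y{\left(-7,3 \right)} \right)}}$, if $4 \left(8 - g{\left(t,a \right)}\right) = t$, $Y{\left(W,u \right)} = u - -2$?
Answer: $5 \sqrt{145} \approx 60.208$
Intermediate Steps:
$Y{\left(W,u \right)} = 2 + u$ ($Y{\left(W,u \right)} = u + 2 = 2 + u$)
$g{\left(t,a \right)} = 8 - \frac{t}{4}$
$h = 3588$ ($h = 138 \cdot 26 = 3588$)
$\sqrt{h + g{\left(-116,Y{\left(-7,3 \right)} \right)}} = \sqrt{3588 + \left(8 - -29\right)} = \sqrt{3588 + \left(8 + 29\right)} = \sqrt{3588 + 37} = \sqrt{3625} = 5 \sqrt{145}$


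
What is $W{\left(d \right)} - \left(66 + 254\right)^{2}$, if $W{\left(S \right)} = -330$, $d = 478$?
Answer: $-102730$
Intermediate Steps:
$W{\left(d \right)} - \left(66 + 254\right)^{2} = -330 - \left(66 + 254\right)^{2} = -330 - 320^{2} = -330 - 102400 = -102730$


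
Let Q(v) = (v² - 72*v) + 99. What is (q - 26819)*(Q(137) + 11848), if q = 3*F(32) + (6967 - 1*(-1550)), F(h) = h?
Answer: -379631512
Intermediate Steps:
Q(v) = 99 + v² - 72*v
q = 8613 (q = 3*32 + (6967 - 1*(-1550)) = 96 + (6967 + 1550) = 96 + 8517 = 8613)
(q - 26819)*(Q(137) + 11848) = (8613 - 26819)*((99 + 137² - 72*137) + 11848) = -18206*((99 + 18769 - 9864) + 11848) = -18206*(9004 + 11848) = -18206*20852 = -379631512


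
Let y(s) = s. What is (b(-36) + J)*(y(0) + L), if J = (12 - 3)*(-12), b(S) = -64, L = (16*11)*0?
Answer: 0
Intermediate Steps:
L = 0 (L = 176*0 = 0)
J = -108 (J = 9*(-12) = -108)
(b(-36) + J)*(y(0) + L) = (-64 - 108)*(0 + 0) = -172*0 = 0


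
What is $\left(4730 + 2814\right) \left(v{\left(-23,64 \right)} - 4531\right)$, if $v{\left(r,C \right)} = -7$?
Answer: $-34234672$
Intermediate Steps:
$\left(4730 + 2814\right) \left(v{\left(-23,64 \right)} - 4531\right) = \left(4730 + 2814\right) \left(-7 - 4531\right) = 7544 \left(-4538\right) = -34234672$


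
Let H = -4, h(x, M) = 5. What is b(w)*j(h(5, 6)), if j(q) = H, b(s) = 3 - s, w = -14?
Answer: -68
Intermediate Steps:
j(q) = -4
b(w)*j(h(5, 6)) = (3 - 1*(-14))*(-4) = (3 + 14)*(-4) = 17*(-4) = -68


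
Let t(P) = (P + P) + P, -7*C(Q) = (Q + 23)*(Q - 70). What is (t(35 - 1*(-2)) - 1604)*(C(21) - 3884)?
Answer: 5338968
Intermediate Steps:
C(Q) = -(-70 + Q)*(23 + Q)/7 (C(Q) = -(Q + 23)*(Q - 70)/7 = -(23 + Q)*(-70 + Q)/7 = -(-70 + Q)*(23 + Q)/7)
t(P) = 3*P (t(P) = 2*P + P = 3*P)
(t(35 - 1*(-2)) - 1604)*(C(21) - 3884) = (3*(35 - 1*(-2)) - 1604)*((230 - ⅐*21² + (47/7)*21) - 3884) = (3*(35 + 2) - 1604)*((230 - ⅐*441 + 141) - 3884) = (3*37 - 1604)*((230 - 63 + 141) - 3884) = (111 - 1604)*(308 - 3884) = -1493*(-3576) = 5338968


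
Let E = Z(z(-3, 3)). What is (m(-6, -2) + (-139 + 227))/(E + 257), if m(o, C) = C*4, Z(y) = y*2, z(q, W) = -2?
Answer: 80/253 ≈ 0.31621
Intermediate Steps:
Z(y) = 2*y
E = -4 (E = 2*(-2) = -4)
m(o, C) = 4*C
(m(-6, -2) + (-139 + 227))/(E + 257) = (4*(-2) + (-139 + 227))/(-4 + 257) = (-8 + 88)/253 = 80*(1/253) = 80/253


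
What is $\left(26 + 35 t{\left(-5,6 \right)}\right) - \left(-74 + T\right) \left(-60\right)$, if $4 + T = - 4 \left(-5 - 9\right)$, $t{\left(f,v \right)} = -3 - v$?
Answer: $-1609$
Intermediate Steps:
$T = 52$ ($T = -4 - 4 \left(-5 - 9\right) = -4 - -56 = -4 + 56 = 52$)
$\left(26 + 35 t{\left(-5,6 \right)}\right) - \left(-74 + T\right) \left(-60\right) = \left(26 + 35 \left(-3 - 6\right)\right) - \left(-74 + 52\right) \left(-60\right) = \left(26 + 35 \left(-3 - 6\right)\right) - \left(-22\right) \left(-60\right) = \left(26 + 35 \left(-9\right)\right) - 1320 = \left(26 - 315\right) - 1320 = -289 - 1320 = -1609$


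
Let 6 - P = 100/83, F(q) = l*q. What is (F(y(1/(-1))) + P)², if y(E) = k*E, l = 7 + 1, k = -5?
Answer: 13823524/6889 ≈ 2006.6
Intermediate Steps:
l = 8
y(E) = -5*E
F(q) = 8*q
P = 398/83 (P = 6 - 100/83 = 398/83 ≈ 4.7952)
(F(y(1/(-1))) + P)² = (8*(-5/(-1)) + 398/83)² = (8*(-5*(-1)) + 398/83)² = (8*5 + 398/83)² = (40 + 398/83)² = (3718/83)² = 13823524/6889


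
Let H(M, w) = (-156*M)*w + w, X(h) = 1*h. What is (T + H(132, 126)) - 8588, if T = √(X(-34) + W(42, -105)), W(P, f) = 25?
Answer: -2603054 + 3*I ≈ -2.6031e+6 + 3.0*I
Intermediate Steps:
X(h) = h
H(M, w) = w - 156*M*w (H(M, w) = -156*M*w + w = w - 156*M*w)
T = 3*I (T = √(-34 + 25) = √(-9) = 3*I ≈ 3.0*I)
(T + H(132, 126)) - 8588 = (3*I + 126*(1 - 156*132)) - 8588 = (3*I + 126*(1 - 20592)) - 8588 = (3*I + 126*(-20591)) - 8588 = (3*I - 2594466) - 8588 = (-2594466 + 3*I) - 8588 = -2603054 + 3*I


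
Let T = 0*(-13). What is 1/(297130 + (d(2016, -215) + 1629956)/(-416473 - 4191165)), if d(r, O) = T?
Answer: 2303819/684532924492 ≈ 3.3655e-6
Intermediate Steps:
T = 0
d(r, O) = 0
1/(297130 + (d(2016, -215) + 1629956)/(-416473 - 4191165)) = 1/(297130 + (0 + 1629956)/(-416473 - 4191165)) = 1/(297130 + 1629956/(-4607638)) = 1/(297130 + 1629956*(-1/4607638)) = 1/(297130 - 814978/2303819) = 1/(684532924492/2303819) = 2303819/684532924492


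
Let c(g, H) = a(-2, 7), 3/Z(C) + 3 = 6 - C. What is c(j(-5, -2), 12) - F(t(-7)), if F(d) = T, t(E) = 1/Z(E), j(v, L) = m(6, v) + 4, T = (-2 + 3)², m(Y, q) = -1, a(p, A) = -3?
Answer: -4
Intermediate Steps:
Z(C) = 3/(3 - C) (Z(C) = 3/(-3 + (6 - C)) = 3/(3 - C))
T = 1 (T = 1² = 1)
j(v, L) = 3 (j(v, L) = -1 + 4 = 3)
c(g, H) = -3
t(E) = 1 - E/3 (t(E) = 1/(-3/(-3 + E)) = 1 - E/3)
F(d) = 1
c(j(-5, -2), 12) - F(t(-7)) = -3 - 1*1 = -3 - 1 = -4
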